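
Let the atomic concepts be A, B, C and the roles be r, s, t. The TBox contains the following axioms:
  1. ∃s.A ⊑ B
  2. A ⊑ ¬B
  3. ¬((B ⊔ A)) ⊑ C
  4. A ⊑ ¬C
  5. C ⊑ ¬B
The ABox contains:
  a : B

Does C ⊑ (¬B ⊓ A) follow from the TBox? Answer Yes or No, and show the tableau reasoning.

1. C ⊑ (¬B ⊓ A)  ⇔  (C ⊓ (B ⊔ ¬A)) unsat w.r.t. T
   apply at x₀: C⊑¬B
   open: L(x₀) ⊇ {C, ¬A, ¬B, ∀s.¬A}
2. Hence C ⊑ (¬B ⊓ A): not entailed.

No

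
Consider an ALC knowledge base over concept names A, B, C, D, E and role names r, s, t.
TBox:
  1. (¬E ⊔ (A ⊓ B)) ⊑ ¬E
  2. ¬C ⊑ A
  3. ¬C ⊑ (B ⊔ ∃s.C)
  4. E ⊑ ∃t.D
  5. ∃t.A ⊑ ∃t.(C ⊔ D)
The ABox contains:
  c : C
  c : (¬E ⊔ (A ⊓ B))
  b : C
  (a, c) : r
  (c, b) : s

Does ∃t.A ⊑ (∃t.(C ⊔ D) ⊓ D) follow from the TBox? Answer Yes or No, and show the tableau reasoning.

No

1. ∃t.A ⊑ (∃t.(C ⊔ D) ⊓ D)  ⇔  (∃t.A ⊓ (∀t.(¬C ⊓ ¬D) ⊔ ¬D)) unsat w.r.t. T
   apply at x₀: ∃t.A⊑∃t.(C ⊔ D)
   open: L(x₀) ⊇ {C, ¬D, ¬E, ∃t.(C ⊔ D), ∃t.A} (+ ∃-successors)
2. Hence ∃t.A ⊑ (∃t.(C ⊔ D) ⊓ D): not entailed.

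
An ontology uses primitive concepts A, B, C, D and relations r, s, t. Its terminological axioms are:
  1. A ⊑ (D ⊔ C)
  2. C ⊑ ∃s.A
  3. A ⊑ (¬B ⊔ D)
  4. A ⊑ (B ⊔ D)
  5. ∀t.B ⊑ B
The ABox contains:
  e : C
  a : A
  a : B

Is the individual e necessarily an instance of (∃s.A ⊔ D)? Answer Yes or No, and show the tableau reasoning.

Yes

1. e : (∃s.A ⊔ D)?  L(e) = {C} ∪ {(∀s.¬A ⊓ ¬D)}
   clash {D, ¬D} at e — e ∈ (∃s.A ⊔ D)
2. Hence e : (∃s.A ⊔ D): entailed.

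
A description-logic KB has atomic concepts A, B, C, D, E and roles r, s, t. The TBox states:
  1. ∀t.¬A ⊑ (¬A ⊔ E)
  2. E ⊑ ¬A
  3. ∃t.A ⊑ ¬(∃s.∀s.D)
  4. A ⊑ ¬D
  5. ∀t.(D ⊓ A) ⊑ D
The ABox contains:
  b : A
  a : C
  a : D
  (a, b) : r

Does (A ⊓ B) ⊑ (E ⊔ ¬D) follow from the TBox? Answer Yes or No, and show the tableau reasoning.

Yes

1. (A ⊓ B) ⊑ (E ⊔ ¬D)  ⇔  ((A ⊓ B) ⊓ (¬E ⊓ D)) unsat w.r.t. T
   all branches close; clash {D, ¬D} at x₀
2. Hence (A ⊓ B) ⊑ (E ⊔ ¬D): entailed.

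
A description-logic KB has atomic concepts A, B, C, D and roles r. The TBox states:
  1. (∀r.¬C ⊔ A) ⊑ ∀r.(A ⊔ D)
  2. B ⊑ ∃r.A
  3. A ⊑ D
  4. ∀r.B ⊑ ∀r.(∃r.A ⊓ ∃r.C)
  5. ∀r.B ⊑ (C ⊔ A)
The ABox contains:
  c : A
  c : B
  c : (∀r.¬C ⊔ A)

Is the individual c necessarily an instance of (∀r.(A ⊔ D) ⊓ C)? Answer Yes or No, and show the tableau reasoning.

No

1. c : (∀r.(A ⊔ D) ⊓ C)?  L(c) = {A, B, (∀r.¬C ⊔ A)} ∪ {(∃r.(¬A ⊓ ¬D) ⊔ ¬C)}
   apply at c: (∀r.¬C ⊔ A)⊑∀r.(A ⊔ D); B⊑∃r.A; A⊑D
   open: L(c) ⊇ {A, B, D, ¬C, ∀r.(A ⊔ D), …} (+ ∃-successors) — c ∉ (∀r.(A ⊔ D) ⊓ C) possible
2. Hence c : (∀r.(A ⊔ D) ⊓ C): not entailed.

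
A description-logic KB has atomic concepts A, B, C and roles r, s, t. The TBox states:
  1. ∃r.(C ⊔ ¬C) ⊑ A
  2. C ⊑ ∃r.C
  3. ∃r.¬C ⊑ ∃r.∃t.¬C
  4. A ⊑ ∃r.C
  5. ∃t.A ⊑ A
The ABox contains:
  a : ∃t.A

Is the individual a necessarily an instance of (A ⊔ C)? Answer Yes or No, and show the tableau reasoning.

Yes

1. a : (A ⊔ C)?  L(a) = {∃t.A} ∪ {(¬A ⊓ ¬C)}
   clash {A, ¬A} at a — a ∈ (A ⊔ C)
2. Hence a : (A ⊔ C): entailed.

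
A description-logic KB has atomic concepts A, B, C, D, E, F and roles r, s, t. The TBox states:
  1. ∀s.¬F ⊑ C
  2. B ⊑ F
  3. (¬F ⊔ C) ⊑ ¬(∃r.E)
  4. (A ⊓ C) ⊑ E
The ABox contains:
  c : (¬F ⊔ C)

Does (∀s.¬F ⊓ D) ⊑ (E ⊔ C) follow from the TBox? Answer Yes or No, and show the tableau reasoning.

Yes

1. (∀s.¬F ⊓ D) ⊑ (E ⊔ C)  ⇔  ((∀s.¬F ⊓ D) ⊓ (¬E ⊓ ¬C)) unsat w.r.t. T
   all branches close; clash {C, ¬C} at x₀
2. Hence (∀s.¬F ⊓ D) ⊑ (E ⊔ C): entailed.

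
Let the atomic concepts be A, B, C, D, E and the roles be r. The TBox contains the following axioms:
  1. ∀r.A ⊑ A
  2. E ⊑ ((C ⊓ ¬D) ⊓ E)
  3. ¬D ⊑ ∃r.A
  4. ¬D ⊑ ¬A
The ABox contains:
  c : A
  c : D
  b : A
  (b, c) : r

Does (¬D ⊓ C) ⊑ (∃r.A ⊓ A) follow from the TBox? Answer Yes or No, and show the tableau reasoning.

1. (¬D ⊓ C) ⊑ (∃r.A ⊓ A)  ⇔  ((¬D ⊓ C) ⊓ (∀r.¬A ⊔ ¬A)) unsat w.r.t. T
   apply at x₀: ¬D⊑∃r.A; ¬D⊑¬A
   open: L(x₀) ⊇ {C, ¬A, ¬D, ¬E, ∃r.A, …} (+ ∃-successors)
2. Hence (¬D ⊓ C) ⊑ (∃r.A ⊓ A): not entailed.

No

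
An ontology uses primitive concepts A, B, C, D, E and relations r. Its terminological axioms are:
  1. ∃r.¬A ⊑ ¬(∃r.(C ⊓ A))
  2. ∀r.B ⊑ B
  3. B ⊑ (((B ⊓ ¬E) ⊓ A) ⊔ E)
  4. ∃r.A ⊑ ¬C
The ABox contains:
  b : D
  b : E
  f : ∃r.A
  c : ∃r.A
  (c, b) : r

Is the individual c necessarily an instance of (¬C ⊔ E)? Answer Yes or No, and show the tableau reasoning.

1. c : (¬C ⊔ E)?  L(c) = {∃r.A} ∪ {(C ⊓ ¬E)}
   clash {C, ¬C} at c — c ∈ (¬C ⊔ E)
2. Hence c : (¬C ⊔ E): entailed.

Yes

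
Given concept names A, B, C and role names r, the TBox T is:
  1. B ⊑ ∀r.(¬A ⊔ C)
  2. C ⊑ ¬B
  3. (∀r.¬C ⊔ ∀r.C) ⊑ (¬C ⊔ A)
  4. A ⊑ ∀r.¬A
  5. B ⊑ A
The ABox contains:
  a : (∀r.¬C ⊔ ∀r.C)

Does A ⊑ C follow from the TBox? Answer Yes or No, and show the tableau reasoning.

1. A ⊑ C  ⇔  (A ⊓ ¬C) unsat w.r.t. T
   apply at x₀: A⊑∀r.¬A
   open: L(x₀) ⊇ {A, ¬B, ¬C, ∀r.¬A, ∃r.C, …} (+ ∃-successors)
2. Hence A ⊑ C: not entailed.

No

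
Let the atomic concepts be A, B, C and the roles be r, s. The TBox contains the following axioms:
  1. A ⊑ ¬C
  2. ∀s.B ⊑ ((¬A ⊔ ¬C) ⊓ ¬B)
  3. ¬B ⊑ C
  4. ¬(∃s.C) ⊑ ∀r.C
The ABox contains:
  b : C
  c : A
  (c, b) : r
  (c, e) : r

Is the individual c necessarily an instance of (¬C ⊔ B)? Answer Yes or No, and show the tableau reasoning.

Yes

1. c : (¬C ⊔ B)?  L(c) = {A} ∪ {(C ⊓ ¬B)}
   clash {C, ¬C} at c — c ∈ (¬C ⊔ B)
2. Hence c : (¬C ⊔ B): entailed.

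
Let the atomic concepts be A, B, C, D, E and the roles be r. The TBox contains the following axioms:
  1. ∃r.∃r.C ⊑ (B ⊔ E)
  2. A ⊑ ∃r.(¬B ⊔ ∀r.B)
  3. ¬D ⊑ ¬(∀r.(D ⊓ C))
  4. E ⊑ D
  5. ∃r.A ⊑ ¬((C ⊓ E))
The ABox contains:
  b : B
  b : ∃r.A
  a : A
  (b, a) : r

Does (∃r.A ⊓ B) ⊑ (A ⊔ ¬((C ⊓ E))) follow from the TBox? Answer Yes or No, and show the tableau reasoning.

1. (∃r.A ⊓ B) ⊑ (A ⊔ ¬((C ⊓ E)))  ⇔  ((∃r.A ⊓ B) ⊓ (¬A ⊓ (C ⊓ E))) unsat w.r.t. T
   all branches close; clash {E, ¬E} at x₀
2. Hence (∃r.A ⊓ B) ⊑ (A ⊔ ¬((C ⊓ E))): entailed.

Yes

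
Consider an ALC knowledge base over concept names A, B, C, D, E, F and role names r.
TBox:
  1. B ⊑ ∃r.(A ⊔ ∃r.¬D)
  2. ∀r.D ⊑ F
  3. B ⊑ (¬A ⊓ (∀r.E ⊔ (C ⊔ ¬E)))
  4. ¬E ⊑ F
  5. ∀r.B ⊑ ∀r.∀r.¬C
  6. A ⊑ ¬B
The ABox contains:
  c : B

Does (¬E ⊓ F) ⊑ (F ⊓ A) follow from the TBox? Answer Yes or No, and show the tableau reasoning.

1. (¬E ⊓ F) ⊑ (F ⊓ A)  ⇔  ((¬E ⊓ F) ⊓ (¬F ⊔ ¬A)) unsat w.r.t. T
   open: L(x₀) ⊇ {F, ¬A, ¬B, ¬E, ∃r.¬B} (+ ∃-successors)
2. Hence (¬E ⊓ F) ⊑ (F ⊓ A): not entailed.

No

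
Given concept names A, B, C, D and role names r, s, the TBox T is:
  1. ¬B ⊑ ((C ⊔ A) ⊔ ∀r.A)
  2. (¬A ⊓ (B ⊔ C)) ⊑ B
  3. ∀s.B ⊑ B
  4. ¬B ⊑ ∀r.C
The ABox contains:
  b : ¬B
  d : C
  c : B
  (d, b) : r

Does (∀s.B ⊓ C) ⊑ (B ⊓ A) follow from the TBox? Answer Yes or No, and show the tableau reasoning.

No

1. (∀s.B ⊓ C) ⊑ (B ⊓ A)  ⇔  ((∀s.B ⊓ C) ⊓ (¬B ⊔ ¬A)) unsat w.r.t. T
   apply at x₀: ∀s.B⊑B
   open: L(x₀) ⊇ {B, C, ¬A, ∀s.B}
2. Hence (∀s.B ⊓ C) ⊑ (B ⊓ A): not entailed.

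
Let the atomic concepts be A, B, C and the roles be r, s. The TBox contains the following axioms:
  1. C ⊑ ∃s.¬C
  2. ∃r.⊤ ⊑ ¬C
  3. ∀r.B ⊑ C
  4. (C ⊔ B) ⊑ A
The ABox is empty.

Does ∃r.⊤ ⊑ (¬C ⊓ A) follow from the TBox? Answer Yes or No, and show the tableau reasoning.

1. ∃r.⊤ ⊑ (¬C ⊓ A)  ⇔  (∃r.⊤ ⊓ (C ⊔ ¬A)) unsat w.r.t. T
   apply at x₀: ∃r.⊤⊑¬C
   open: L(x₀) ⊇ {¬A, ¬B, ¬C, ∃r.¬B, ∃r.⊤} (+ ∃-successors)
2. Hence ∃r.⊤ ⊑ (¬C ⊓ A): not entailed.

No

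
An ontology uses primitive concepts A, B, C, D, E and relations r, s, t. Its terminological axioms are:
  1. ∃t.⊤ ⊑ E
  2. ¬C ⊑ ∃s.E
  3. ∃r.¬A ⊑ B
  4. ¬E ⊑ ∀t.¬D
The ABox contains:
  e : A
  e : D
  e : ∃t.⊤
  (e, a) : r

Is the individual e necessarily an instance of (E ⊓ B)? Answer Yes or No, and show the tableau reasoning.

1. e : (E ⊓ B)?  L(e) = {A, D, ∃t.⊤} ∪ {(¬E ⊔ ¬B)}
   apply at e: ∃t.⊤⊑E
   open: L(e) ⊇ {A, C, D, E, ¬B, …} (+ ∃-successors) — e ∉ (E ⊓ B) possible
2. Hence e : (E ⊓ B): not entailed.

No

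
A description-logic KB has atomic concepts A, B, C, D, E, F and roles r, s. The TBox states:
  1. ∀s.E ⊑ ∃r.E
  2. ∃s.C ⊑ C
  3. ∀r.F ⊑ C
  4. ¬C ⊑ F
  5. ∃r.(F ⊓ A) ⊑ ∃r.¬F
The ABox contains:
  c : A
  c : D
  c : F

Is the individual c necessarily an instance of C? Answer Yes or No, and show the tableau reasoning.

1. c : C?  L(c) = {A, D, F} ∪ {¬C}
   open: L(c) ⊇ {A, D, F, ¬C, ∀s.¬C, …} (+ ∃-successors) — c ∉ C possible
2. Hence c : C: not entailed.

No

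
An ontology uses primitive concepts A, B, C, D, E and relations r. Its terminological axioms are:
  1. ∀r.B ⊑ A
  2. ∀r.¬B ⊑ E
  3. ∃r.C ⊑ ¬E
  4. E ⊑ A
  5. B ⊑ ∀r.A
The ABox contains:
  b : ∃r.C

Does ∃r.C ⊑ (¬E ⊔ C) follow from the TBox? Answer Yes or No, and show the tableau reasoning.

Yes

1. ∃r.C ⊑ (¬E ⊔ C)  ⇔  (∃r.C ⊓ (E ⊓ ¬C)) unsat w.r.t. T
   all branches close; clash {E, ¬E} at x₀
2. Hence ∃r.C ⊑ (¬E ⊔ C): entailed.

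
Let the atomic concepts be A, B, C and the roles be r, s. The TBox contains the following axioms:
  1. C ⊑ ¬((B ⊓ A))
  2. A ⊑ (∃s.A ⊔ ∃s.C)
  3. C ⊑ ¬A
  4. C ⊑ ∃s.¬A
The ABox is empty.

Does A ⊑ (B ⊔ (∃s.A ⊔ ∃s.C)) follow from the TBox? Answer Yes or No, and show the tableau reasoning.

1. A ⊑ (B ⊔ (∃s.A ⊔ ∃s.C))  ⇔  (A ⊓ (¬B ⊓ (∀s.¬A ⊓ ∀s.¬C))) unsat w.r.t. T
   all branches close; clash {A, ¬A} at x₀
2. Hence A ⊑ (B ⊔ (∃s.A ⊔ ∃s.C)): entailed.

Yes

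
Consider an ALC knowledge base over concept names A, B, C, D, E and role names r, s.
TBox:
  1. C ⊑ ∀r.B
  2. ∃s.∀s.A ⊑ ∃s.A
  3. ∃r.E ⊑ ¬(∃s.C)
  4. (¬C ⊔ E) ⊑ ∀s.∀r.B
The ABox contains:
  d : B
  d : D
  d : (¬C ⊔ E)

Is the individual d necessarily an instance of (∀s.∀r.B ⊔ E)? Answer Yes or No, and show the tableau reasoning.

1. d : (∀s.∀r.B ⊔ E)?  L(d) = {B, D, (¬C ⊔ E)} ∪ {(∃s.∃r.¬B ⊓ ¬E)}
   clash {E, ¬E} at d — d ∈ (∀s.∀r.B ⊔ E)
2. Hence d : (∀s.∀r.B ⊔ E): entailed.

Yes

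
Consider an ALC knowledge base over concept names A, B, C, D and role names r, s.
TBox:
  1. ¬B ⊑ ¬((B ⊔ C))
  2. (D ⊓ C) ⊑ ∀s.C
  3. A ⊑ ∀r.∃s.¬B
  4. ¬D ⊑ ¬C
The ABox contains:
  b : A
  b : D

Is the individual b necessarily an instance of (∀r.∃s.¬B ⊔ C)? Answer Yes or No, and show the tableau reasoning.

1. b : (∀r.∃s.¬B ⊔ C)?  L(b) = {A, D} ∪ {(∃r.∀s.B ⊓ ¬C)}
   clash {B, ¬B} at an ∃-successor — b ∈ (∀r.∃s.¬B ⊔ C)
2. Hence b : (∀r.∃s.¬B ⊔ C): entailed.

Yes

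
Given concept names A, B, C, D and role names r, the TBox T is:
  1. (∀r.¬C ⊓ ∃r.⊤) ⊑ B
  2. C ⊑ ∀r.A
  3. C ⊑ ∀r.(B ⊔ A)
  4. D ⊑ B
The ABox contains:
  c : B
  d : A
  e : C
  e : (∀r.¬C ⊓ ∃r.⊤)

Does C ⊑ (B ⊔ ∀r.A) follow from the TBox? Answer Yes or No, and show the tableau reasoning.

Yes

1. C ⊑ (B ⊔ ∀r.A)  ⇔  (C ⊓ (¬B ⊓ ∃r.¬A)) unsat w.r.t. T
   all branches close; clash {B, ¬B} at x₀
2. Hence C ⊑ (B ⊔ ∀r.A): entailed.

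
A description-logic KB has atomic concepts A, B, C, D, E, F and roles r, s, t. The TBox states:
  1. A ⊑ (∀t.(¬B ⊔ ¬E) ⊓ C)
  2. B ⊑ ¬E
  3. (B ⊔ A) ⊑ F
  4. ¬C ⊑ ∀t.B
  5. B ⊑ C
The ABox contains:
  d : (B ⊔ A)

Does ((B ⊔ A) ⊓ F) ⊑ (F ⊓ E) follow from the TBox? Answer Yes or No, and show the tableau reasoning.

1. ((B ⊔ A) ⊓ F) ⊑ (F ⊓ E)  ⇔  (((B ⊔ A) ⊓ F) ⊓ (¬F ⊔ ¬E)) unsat w.r.t. T
   open: L(x₀) ⊇ {B, C, F, ¬A, ¬E}
2. Hence ((B ⊔ A) ⊓ F) ⊑ (F ⊓ E): not entailed.

No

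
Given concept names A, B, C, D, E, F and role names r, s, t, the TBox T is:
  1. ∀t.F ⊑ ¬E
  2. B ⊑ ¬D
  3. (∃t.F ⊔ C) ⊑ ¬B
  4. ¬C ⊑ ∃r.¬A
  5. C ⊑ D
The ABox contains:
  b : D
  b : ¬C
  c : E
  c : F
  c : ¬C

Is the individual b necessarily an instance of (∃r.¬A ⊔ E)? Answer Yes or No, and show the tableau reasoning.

Yes

1. b : (∃r.¬A ⊔ E)?  L(b) = {D, ¬C} ∪ {(∀r.A ⊓ ¬E)}
   clash {D, ¬D} at b — b ∈ (∃r.¬A ⊔ E)
2. Hence b : (∃r.¬A ⊔ E): entailed.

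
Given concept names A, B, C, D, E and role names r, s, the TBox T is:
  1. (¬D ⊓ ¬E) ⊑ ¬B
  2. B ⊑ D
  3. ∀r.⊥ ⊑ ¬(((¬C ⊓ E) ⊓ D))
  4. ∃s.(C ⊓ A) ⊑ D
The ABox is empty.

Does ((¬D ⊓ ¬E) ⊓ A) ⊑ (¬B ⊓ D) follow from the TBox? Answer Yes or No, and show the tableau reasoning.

1. ((¬D ⊓ ¬E) ⊓ A) ⊑ (¬B ⊓ D)  ⇔  (((¬D ⊓ ¬E) ⊓ A) ⊓ (B ⊔ ¬D)) unsat w.r.t. T
   apply at x₀: (¬D ⊓ ¬E)⊑¬B
   open: L(x₀) ⊇ {A, ¬B, ¬D, ¬E, ∀s.(¬C ⊔ ¬A), …} (+ ∃-successors)
2. Hence ((¬D ⊓ ¬E) ⊓ A) ⊑ (¬B ⊓ D): not entailed.

No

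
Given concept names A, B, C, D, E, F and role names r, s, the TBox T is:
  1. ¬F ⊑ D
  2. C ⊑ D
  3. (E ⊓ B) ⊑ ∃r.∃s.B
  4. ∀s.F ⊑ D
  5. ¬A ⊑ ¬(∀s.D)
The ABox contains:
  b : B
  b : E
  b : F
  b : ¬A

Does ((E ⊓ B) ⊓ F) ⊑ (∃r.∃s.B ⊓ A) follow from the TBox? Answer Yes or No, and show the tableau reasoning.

No

1. ((E ⊓ B) ⊓ F) ⊑ (∃r.∃s.B ⊓ A)  ⇔  (((E ⊓ B) ⊓ F) ⊓ (∀r.∀s.¬B ⊔ ¬A)) unsat w.r.t. T
   apply at x₀: (E ⊓ B)⊑∃r.∃s.B
   open: L(x₀) ⊇ {B, E, F, ¬A, ¬C, …} (+ ∃-successors)
2. Hence ((E ⊓ B) ⊓ F) ⊑ (∃r.∃s.B ⊓ A): not entailed.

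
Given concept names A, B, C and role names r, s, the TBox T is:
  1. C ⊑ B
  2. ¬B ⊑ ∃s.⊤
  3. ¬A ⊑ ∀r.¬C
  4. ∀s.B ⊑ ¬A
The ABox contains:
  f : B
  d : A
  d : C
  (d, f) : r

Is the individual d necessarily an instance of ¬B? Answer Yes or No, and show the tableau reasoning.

No

1. d : ¬B?  L(d) = {A, C} ∪ {B}
   open: L(d) ⊇ {A, B, C, ∃s.¬B} (+ ∃-successors) — d ∉ ¬B possible
2. Hence d : ¬B: not entailed.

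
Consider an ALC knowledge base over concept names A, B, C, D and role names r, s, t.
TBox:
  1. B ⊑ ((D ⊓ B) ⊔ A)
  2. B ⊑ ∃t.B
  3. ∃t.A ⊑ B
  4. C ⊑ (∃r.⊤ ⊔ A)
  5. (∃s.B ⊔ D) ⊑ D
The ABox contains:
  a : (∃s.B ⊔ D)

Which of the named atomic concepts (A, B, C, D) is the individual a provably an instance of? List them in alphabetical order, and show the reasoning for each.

1. a : A?  L(a) = {(∃s.B ⊔ D)} ∪ {¬A}
   apply at a: (∃s.B ⊔ D)⊑D
   open: L(a) ⊇ {D, ¬A, ¬B, ¬C, ∀t.¬A, …} (+ ∃-successors) — a ∉ A possible
2. a : B?  L(a) = {(∃s.B ⊔ D)} ∪ {¬B}
   apply at a: (∃s.B ⊔ D)⊑D
   open: L(a) ⊇ {D, ¬B, ¬C, ∀t.¬A, ∃s.B} (+ ∃-successors) — a ∉ B possible
3. a : C?  L(a) = {(∃s.B ⊔ D)} ∪ {¬C}
   apply at a: (∃s.B ⊔ D)⊑D
   open: L(a) ⊇ {D, ¬B, ¬C, ∀t.¬A, ∃s.B} (+ ∃-successors) — a ∉ C possible
4. a : D?  L(a) = {(∃s.B ⊔ D)} ∪ {¬D}
   clash {D, ¬D} at a — a ∈ D
5. Entailed for a: {D}

{D}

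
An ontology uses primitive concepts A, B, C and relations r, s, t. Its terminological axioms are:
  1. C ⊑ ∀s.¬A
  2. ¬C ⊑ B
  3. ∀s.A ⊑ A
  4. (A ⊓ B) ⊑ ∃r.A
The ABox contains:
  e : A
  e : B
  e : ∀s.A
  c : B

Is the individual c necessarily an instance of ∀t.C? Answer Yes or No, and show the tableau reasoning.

No

1. c : ∀t.C?  L(c) = {B} ∪ {∃t.¬C}
   open: L(c) ⊇ {B, ¬A, ¬C, ∃s.¬A, ∃t.¬C} (+ ∃-successors) — c ∉ ∀t.C possible
2. Hence c : ∀t.C: not entailed.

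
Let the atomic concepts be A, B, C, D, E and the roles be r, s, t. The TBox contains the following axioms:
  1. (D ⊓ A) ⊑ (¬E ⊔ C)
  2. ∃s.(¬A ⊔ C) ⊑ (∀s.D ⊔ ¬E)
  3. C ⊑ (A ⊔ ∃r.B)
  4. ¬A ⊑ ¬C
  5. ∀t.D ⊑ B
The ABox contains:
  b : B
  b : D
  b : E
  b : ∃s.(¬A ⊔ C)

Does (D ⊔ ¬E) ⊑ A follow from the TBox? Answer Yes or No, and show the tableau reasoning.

1. (D ⊔ ¬E) ⊑ A  ⇔  ((D ⊔ ¬E) ⊓ ¬A) unsat w.r.t. T
   apply at x₀: ¬A⊑¬C
   open: L(x₀) ⊇ {D, ¬A, ¬C, ∀s.(A ⊓ ¬C), ∃t.¬D} (+ ∃-successors)
2. Hence (D ⊔ ¬E) ⊑ A: not entailed.

No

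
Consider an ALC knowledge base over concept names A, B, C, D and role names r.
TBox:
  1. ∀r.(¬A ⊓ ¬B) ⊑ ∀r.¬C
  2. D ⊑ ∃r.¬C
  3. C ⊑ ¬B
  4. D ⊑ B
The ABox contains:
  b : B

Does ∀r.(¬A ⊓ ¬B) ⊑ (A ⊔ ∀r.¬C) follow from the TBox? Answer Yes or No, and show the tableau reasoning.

Yes

1. ∀r.(¬A ⊓ ¬B) ⊑ (A ⊔ ∀r.¬C)  ⇔  (∀r.(¬A ⊓ ¬B) ⊓ (¬A ⊓ ∃r.C)) unsat w.r.t. T
   all branches close; clash {B, ¬B} at x₀
2. Hence ∀r.(¬A ⊓ ¬B) ⊑ (A ⊔ ∀r.¬C): entailed.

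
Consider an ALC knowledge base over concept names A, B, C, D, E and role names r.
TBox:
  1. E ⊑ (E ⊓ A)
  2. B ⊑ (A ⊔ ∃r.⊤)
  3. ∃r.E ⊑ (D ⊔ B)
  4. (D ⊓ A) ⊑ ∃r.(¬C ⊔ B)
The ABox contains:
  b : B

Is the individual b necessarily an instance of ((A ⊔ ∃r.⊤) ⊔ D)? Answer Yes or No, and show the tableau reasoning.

Yes

1. b : ((A ⊔ ∃r.⊤) ⊔ D)?  L(b) = {B} ∪ {((¬A ⊓ ∀r.⊥) ⊓ ¬D)}
   clash {A, ¬A} at b — b ∈ ((A ⊔ ∃r.⊤) ⊔ D)
2. Hence b : ((A ⊔ ∃r.⊤) ⊔ D): entailed.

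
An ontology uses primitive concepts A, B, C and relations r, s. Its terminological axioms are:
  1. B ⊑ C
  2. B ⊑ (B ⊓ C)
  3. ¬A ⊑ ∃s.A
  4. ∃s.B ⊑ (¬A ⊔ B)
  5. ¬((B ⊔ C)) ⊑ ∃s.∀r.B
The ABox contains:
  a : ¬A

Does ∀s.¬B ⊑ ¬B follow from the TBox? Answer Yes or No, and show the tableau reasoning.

No

1. ∀s.¬B ⊑ ¬B  ⇔  (∀s.¬B ⊓ B) unsat w.r.t. T
   apply at x₀: B⊑C; B⊑(B ⊓ C)
   open: L(x₀) ⊇ {A, B, C, ∀s.¬B}
2. Hence ∀s.¬B ⊑ ¬B: not entailed.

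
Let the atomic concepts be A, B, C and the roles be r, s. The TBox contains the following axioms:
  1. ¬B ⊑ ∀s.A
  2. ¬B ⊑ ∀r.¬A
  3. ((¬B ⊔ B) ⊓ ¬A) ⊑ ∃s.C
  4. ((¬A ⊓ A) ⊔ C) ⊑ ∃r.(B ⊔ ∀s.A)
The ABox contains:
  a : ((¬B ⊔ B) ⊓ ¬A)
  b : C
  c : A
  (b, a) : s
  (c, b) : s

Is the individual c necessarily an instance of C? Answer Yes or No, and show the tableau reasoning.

1. c : C?  L(c) = {A} ∪ {¬C}
   open: L(c) ⊇ {A, B, ¬C} — c ∉ C possible
2. Hence c : C: not entailed.

No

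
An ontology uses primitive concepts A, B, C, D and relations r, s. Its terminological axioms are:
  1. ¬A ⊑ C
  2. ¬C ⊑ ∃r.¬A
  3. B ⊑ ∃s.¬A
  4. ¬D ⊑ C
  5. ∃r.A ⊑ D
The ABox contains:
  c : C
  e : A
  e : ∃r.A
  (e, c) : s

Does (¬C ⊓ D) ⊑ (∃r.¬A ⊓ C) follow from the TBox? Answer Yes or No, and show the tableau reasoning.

1. (¬C ⊓ D) ⊑ (∃r.¬A ⊓ C)  ⇔  ((¬C ⊓ D) ⊓ (∀r.A ⊔ ¬C)) unsat w.r.t. T
   apply at x₀: ¬C⊑∃r.¬A
   open: L(x₀) ⊇ {A, D, ¬B, ¬C, ∃r.¬A} (+ ∃-successors)
2. Hence (¬C ⊓ D) ⊑ (∃r.¬A ⊓ C): not entailed.

No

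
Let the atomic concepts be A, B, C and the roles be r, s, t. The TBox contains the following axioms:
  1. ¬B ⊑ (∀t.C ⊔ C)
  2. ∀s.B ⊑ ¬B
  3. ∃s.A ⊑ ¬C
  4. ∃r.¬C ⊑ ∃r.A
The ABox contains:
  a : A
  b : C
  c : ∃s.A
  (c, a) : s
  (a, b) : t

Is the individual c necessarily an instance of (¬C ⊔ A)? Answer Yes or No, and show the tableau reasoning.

Yes

1. c : (¬C ⊔ A)?  L(c) = {∃s.A} ∪ {(C ⊓ ¬A)}
   clash {C, ¬C} at c — c ∈ (¬C ⊔ A)
2. Hence c : (¬C ⊔ A): entailed.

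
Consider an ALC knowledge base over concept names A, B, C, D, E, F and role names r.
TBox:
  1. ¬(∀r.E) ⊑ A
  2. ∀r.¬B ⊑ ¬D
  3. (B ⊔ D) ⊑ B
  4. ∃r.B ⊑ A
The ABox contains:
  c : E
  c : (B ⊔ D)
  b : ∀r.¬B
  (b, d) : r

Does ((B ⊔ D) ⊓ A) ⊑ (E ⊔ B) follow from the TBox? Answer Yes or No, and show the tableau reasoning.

1. ((B ⊔ D) ⊓ A) ⊑ (E ⊔ B)  ⇔  (((B ⊔ D) ⊓ A) ⊓ (¬E ⊓ ¬B)) unsat w.r.t. T
   all branches close; clash {D, ¬D} at x₀
2. Hence ((B ⊔ D) ⊓ A) ⊑ (E ⊔ B): entailed.

Yes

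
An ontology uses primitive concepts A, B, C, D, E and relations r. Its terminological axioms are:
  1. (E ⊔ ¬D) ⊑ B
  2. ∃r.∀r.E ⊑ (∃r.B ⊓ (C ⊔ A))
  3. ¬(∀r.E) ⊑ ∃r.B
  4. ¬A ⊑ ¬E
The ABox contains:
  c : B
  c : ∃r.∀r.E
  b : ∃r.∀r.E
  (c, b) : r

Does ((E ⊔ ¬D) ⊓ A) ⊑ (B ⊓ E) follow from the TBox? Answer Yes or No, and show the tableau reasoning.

1. ((E ⊔ ¬D) ⊓ A) ⊑ (B ⊓ E)  ⇔  (((E ⊔ ¬D) ⊓ A) ⊓ (¬B ⊔ ¬E)) unsat w.r.t. T
   apply at x₀: (E ⊔ ¬D)⊑B
   open: L(x₀) ⊇ {A, B, ¬D, ¬E, ∀r.E, …}
2. Hence ((E ⊔ ¬D) ⊓ A) ⊑ (B ⊓ E): not entailed.

No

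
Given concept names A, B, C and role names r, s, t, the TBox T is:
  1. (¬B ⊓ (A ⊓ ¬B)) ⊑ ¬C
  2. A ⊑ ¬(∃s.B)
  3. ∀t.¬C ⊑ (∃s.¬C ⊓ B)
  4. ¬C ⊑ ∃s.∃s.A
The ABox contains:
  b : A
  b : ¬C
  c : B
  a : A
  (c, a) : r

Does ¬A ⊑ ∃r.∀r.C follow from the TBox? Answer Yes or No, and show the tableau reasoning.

No

1. ¬A ⊑ ∃r.∀r.C  ⇔  (¬A ⊓ ∀r.∃r.¬C) unsat w.r.t. T
   open: L(x₀) ⊇ {B, C, ¬A, ∀r.∃r.¬C, ∃t.C} (+ ∃-successors)
2. Hence ¬A ⊑ ∃r.∀r.C: not entailed.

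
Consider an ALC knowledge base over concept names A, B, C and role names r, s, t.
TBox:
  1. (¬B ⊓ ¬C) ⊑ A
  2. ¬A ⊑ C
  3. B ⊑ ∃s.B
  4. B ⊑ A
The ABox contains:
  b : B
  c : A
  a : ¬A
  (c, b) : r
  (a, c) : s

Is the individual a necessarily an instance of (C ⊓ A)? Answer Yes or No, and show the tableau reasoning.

No

1. a : (C ⊓ A)?  L(a) = {¬A} ∪ {(¬C ⊔ ¬A)}
   apply at a: ¬A⊑C
   open: L(a) ⊇ {C, ¬A, ¬B} — a ∉ (C ⊓ A) possible
2. Hence a : (C ⊓ A): not entailed.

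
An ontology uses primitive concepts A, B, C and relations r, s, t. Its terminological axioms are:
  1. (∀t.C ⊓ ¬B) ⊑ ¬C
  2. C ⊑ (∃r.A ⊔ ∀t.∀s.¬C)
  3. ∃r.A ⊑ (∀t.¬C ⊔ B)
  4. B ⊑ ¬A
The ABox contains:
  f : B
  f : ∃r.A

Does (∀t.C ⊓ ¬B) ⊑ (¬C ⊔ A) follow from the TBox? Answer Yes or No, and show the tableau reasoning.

Yes

1. (∀t.C ⊓ ¬B) ⊑ (¬C ⊔ A)  ⇔  ((∀t.C ⊓ ¬B) ⊓ (C ⊓ ¬A)) unsat w.r.t. T
   all branches close; clash {C, ¬C} at x₀
2. Hence (∀t.C ⊓ ¬B) ⊑ (¬C ⊔ A): entailed.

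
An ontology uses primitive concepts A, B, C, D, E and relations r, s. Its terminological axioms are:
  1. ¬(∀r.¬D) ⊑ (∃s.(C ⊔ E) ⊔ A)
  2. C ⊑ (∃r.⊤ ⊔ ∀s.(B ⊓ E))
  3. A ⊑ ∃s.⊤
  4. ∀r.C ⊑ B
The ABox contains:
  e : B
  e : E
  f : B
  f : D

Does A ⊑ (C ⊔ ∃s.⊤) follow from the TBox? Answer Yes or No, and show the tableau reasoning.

Yes

1. A ⊑ (C ⊔ ∃s.⊤)  ⇔  (A ⊓ (¬C ⊓ ∀s.⊥)) unsat w.r.t. T
   all branches close; clash ⊥ at an ∃-successor
2. Hence A ⊑ (C ⊔ ∃s.⊤): entailed.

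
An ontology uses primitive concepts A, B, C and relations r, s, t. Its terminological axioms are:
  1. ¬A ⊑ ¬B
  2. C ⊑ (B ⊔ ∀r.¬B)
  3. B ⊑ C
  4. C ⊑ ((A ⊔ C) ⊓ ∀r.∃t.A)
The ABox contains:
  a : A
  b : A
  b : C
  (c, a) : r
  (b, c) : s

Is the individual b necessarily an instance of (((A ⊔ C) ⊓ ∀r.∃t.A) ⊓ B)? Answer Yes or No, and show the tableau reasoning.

No

1. b : (((A ⊔ C) ⊓ ∀r.∃t.A) ⊓ B)?  L(b) = {A, C} ∪ {(((¬A ⊓ ¬C) ⊔ ∃r.∀t.¬A) ⊔ ¬B)}
   apply at b: C⊑(B ⊔ ∀r.¬B); C⊑((A ⊔ C) ⊓ ∀r.∃t.A)
   open: L(b) ⊇ {A, C, ¬B, ∀r.¬B, ∀r.∃t.A} — b ∉ (((A ⊔ C) ⊓ ∀r.∃t.A) ⊓ B) possible
2. Hence b : (((A ⊔ C) ⊓ ∀r.∃t.A) ⊓ B): not entailed.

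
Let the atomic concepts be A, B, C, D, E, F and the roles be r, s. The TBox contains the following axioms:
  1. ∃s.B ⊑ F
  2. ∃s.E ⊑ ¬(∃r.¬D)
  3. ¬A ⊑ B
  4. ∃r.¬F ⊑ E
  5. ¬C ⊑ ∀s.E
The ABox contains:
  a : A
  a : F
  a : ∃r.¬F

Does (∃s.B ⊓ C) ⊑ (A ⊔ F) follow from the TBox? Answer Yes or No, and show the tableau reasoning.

1. (∃s.B ⊓ C) ⊑ (A ⊔ F)  ⇔  ((∃s.B ⊓ C) ⊓ (¬A ⊓ ¬F)) unsat w.r.t. T
   all branches close; clash {F, ¬F} at x₀
2. Hence (∃s.B ⊓ C) ⊑ (A ⊔ F): entailed.

Yes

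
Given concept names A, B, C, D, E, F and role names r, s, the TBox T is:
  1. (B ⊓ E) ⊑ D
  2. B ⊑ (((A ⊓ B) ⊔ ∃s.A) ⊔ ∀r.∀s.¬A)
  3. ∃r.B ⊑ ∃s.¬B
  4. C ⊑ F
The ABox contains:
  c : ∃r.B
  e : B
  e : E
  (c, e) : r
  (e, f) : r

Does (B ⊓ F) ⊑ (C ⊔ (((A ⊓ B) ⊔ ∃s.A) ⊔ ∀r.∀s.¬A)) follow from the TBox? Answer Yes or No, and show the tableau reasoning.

1. (B ⊓ F) ⊑ (C ⊔ (((A ⊓ B) ⊔ ∃s.A) ⊔ ∀r.∀s.¬A))  ⇔  ((B ⊓ F) ⊓ (¬C ⊓ (((¬A ⊔ ¬B) ⊓ ∀s.¬A) ⊓ ∃r.∃s.A))) unsat w.r.t. T
   all branches close; clash {B, ¬B} at x₀
2. Hence (B ⊓ F) ⊑ (C ⊔ (((A ⊓ B) ⊔ ∃s.A) ⊔ ∀r.∀s.¬A)): entailed.

Yes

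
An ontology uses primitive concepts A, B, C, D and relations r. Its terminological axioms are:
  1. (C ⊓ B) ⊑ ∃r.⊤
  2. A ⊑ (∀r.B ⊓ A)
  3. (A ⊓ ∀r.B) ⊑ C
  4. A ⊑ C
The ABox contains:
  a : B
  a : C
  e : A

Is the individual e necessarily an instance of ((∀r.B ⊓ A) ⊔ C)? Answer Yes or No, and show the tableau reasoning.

Yes

1. e : ((∀r.B ⊓ A) ⊔ C)?  L(e) = {A} ∪ {((∃r.¬B ⊔ ¬A) ⊓ ¬C)}
   clash {C, ¬C} at e — e ∈ ((∀r.B ⊓ A) ⊔ C)
2. Hence e : ((∀r.B ⊓ A) ⊔ C): entailed.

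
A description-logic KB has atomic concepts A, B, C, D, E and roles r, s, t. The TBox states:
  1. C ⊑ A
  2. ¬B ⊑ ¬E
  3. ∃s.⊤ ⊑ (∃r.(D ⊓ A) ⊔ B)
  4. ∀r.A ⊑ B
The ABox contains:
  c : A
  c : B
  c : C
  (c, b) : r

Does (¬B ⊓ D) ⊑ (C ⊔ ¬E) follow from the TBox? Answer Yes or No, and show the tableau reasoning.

1. (¬B ⊓ D) ⊑ (C ⊔ ¬E)  ⇔  ((¬B ⊓ D) ⊓ (¬C ⊓ E)) unsat w.r.t. T
   all branches close; clash {E, ¬E} at x₀
2. Hence (¬B ⊓ D) ⊑ (C ⊔ ¬E): entailed.

Yes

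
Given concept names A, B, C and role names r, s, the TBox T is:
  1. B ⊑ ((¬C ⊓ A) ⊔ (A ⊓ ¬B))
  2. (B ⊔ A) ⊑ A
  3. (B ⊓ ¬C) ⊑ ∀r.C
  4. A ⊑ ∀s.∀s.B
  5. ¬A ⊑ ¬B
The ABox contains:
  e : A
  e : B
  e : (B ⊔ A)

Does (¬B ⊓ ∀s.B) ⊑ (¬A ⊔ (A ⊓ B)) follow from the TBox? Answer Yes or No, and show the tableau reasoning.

No

1. (¬B ⊓ ∀s.B) ⊑ (¬A ⊔ (A ⊓ B))  ⇔  ((¬B ⊓ ∀s.B) ⊓ (A ⊓ (¬A ⊔ ¬B))) unsat w.r.t. T
   apply at x₀: A⊑∀s.∀s.B
   open: L(x₀) ⊇ {A, ¬B, ∀s.B, ∀s.∀s.B}
2. Hence (¬B ⊓ ∀s.B) ⊑ (¬A ⊔ (A ⊓ B)): not entailed.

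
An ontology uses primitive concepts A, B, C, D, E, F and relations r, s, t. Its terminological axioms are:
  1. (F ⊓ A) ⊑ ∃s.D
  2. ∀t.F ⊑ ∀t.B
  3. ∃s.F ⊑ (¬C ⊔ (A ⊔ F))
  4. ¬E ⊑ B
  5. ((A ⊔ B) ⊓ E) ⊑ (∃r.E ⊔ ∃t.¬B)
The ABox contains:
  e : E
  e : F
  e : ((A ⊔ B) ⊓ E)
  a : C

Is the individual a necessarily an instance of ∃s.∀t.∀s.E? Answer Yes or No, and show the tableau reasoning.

1. a : ∃s.∀t.∀s.E?  L(a) = {C} ∪ {∀s.∃t.∃s.¬E}
   open: L(a) ⊇ {C, E, ¬A, ¬B, ¬F, …} (+ ∃-successors) — a ∉ ∃s.∀t.∀s.E possible
2. Hence a : ∃s.∀t.∀s.E: not entailed.

No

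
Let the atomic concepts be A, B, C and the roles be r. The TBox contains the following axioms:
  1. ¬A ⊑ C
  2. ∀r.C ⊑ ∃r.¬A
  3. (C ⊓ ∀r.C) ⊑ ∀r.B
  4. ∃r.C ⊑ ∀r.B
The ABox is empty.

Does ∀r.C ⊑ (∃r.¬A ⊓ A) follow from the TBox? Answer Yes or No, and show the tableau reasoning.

1. ∀r.C ⊑ (∃r.¬A ⊓ A)  ⇔  (∀r.C ⊓ (∀r.A ⊔ ¬A)) unsat w.r.t. T
   apply at x₀: ∀r.C⊑∃r.¬A
   open: L(x₀) ⊇ {C, ¬A, ∀r.B, ∀r.C, ∃r.¬A} (+ ∃-successors)
2. Hence ∀r.C ⊑ (∃r.¬A ⊓ A): not entailed.

No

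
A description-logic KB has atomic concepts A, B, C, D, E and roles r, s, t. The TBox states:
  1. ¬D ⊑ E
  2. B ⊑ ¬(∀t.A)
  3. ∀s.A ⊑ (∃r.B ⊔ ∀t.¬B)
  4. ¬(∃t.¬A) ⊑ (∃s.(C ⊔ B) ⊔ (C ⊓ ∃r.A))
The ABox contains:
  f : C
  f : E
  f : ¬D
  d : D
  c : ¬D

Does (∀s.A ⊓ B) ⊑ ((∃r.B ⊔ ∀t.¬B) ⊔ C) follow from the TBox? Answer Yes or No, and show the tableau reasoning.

Yes

1. (∀s.A ⊓ B) ⊑ ((∃r.B ⊔ ∀t.¬B) ⊔ C)  ⇔  ((∀s.A ⊓ B) ⊓ ((∀r.¬B ⊓ ∃t.B) ⊓ ¬C)) unsat w.r.t. T
   all branches close; clash {B, ¬B} at an ∃-successor
2. Hence (∀s.A ⊓ B) ⊑ ((∃r.B ⊔ ∀t.¬B) ⊔ C): entailed.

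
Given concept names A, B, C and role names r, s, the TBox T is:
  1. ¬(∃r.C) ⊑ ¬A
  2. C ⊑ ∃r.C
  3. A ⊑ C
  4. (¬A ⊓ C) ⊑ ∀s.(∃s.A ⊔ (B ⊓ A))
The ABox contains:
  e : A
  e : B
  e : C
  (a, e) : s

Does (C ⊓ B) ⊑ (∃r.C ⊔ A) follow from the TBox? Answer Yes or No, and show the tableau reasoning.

Yes

1. (C ⊓ B) ⊑ (∃r.C ⊔ A)  ⇔  ((C ⊓ B) ⊓ (∀r.¬C ⊓ ¬A)) unsat w.r.t. T
   all branches close; clash {C, ¬C} at an ∃-successor
2. Hence (C ⊓ B) ⊑ (∃r.C ⊔ A): entailed.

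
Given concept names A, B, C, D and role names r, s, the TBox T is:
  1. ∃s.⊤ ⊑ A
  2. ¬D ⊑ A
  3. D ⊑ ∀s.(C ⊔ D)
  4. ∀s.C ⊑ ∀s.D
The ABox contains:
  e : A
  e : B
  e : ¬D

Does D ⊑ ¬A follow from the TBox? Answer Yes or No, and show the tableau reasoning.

No

1. D ⊑ ¬A  ⇔  (D ⊓ A) unsat w.r.t. T
   apply at x₀: D⊑∀s.(C ⊔ D)
   open: L(x₀) ⊇ {A, D, ∀s.(C ⊔ D), ∃s.¬C} (+ ∃-successors)
2. Hence D ⊑ ¬A: not entailed.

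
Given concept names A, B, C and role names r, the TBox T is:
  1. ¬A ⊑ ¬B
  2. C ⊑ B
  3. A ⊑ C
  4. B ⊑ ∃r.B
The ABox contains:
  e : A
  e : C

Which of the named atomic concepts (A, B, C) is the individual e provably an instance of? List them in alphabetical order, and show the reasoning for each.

{A, B, C}

1. e : A?  L(e) = {A, C} ∪ {¬A}
   clash {A, ¬A} at e — e ∈ A
2. e : B?  L(e) = {A, C} ∪ {¬B}
   clash {B, ¬B} at e — e ∈ B
3. e : C?  L(e) = {A, C} ∪ {¬C}
   clash {C, ¬C} at e — e ∈ C
4. Entailed for e: {A, B, C}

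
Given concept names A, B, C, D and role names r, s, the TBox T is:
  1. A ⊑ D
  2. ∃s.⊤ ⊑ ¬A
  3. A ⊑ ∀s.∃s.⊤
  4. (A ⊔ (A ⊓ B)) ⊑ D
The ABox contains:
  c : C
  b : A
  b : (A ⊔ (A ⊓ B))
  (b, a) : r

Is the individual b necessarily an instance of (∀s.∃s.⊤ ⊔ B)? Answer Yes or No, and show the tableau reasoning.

1. b : (∀s.∃s.⊤ ⊔ B)?  L(b) = {A, (A ⊔ (A ⊓ B))} ∪ {(∃s.∀s.⊥ ⊓ ¬B)}
   clash {A, ¬A} at b — b ∈ (∀s.∃s.⊤ ⊔ B)
2. Hence b : (∀s.∃s.⊤ ⊔ B): entailed.

Yes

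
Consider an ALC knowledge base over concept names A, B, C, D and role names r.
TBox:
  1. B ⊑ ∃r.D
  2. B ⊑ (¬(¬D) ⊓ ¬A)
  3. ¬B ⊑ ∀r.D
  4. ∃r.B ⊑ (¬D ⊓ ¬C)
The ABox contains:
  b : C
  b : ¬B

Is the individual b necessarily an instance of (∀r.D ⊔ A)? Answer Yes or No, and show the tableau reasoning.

Yes

1. b : (∀r.D ⊔ A)?  L(b) = {C, ¬B} ∪ {(∃r.¬D ⊓ ¬A)}
   clash {C, ¬C} at b — b ∈ (∀r.D ⊔ A)
2. Hence b : (∀r.D ⊔ A): entailed.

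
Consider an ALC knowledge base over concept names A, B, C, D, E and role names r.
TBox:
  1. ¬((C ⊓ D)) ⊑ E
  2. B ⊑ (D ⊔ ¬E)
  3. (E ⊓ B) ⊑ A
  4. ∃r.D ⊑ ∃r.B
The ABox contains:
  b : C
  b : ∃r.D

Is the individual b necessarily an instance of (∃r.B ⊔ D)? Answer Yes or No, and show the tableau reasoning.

1. b : (∃r.B ⊔ D)?  L(b) = {C, ∃r.D} ∪ {(∀r.¬B ⊓ ¬D)}
   clash {E, ¬E} at b — b ∈ (∃r.B ⊔ D)
2. Hence b : (∃r.B ⊔ D): entailed.

Yes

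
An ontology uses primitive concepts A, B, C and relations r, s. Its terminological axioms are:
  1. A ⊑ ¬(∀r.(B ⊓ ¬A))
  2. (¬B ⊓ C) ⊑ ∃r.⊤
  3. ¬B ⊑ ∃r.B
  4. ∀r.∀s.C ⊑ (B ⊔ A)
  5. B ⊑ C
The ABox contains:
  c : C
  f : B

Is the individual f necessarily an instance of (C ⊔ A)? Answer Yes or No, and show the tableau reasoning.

Yes

1. f : (C ⊔ A)?  L(f) = {B} ∪ {(¬C ⊓ ¬A)}
   clash {C, ¬C} at f — f ∈ (C ⊔ A)
2. Hence f : (C ⊔ A): entailed.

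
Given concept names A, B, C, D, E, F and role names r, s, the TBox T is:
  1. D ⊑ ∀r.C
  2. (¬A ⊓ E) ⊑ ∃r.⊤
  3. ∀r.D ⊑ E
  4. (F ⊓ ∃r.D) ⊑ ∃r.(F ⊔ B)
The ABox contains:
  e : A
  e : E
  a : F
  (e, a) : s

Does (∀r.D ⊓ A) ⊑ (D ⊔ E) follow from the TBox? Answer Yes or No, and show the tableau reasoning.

1. (∀r.D ⊓ A) ⊑ (D ⊔ E)  ⇔  ((∀r.D ⊓ A) ⊓ (¬D ⊓ ¬E)) unsat w.r.t. T
   all branches close; clash {E, ¬E} at x₀
2. Hence (∀r.D ⊓ A) ⊑ (D ⊔ E): entailed.

Yes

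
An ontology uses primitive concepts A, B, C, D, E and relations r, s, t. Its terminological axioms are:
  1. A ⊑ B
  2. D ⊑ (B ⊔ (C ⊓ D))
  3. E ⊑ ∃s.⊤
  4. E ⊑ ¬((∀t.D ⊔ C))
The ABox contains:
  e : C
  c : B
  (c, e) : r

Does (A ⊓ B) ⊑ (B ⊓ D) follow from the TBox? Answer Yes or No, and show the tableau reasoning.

No

1. (A ⊓ B) ⊑ (B ⊓ D)  ⇔  ((A ⊓ B) ⊓ (¬B ⊔ ¬D)) unsat w.r.t. T
   open: L(x₀) ⊇ {A, B, ¬D, ¬E}
2. Hence (A ⊓ B) ⊑ (B ⊓ D): not entailed.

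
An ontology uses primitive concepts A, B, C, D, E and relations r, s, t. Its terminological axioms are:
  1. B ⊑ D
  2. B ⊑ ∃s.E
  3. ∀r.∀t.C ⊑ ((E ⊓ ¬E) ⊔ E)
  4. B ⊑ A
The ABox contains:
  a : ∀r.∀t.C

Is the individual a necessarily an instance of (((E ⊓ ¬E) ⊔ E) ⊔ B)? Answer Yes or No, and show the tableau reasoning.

1. a : (((E ⊓ ¬E) ⊔ E) ⊔ B)?  L(a) = {∀r.∀t.C} ∪ {(((¬E ⊔ E) ⊓ ¬E) ⊓ ¬B)}
   clash {E, ¬E} at a — a ∈ (((E ⊓ ¬E) ⊔ E) ⊔ B)
2. Hence a : (((E ⊓ ¬E) ⊔ E) ⊔ B): entailed.

Yes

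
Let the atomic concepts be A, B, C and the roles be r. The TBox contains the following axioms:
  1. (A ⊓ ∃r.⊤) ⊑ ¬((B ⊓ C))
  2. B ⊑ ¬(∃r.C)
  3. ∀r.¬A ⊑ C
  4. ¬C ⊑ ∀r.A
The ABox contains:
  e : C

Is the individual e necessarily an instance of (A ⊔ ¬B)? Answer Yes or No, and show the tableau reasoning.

No

1. e : (A ⊔ ¬B)?  L(e) = {C} ∪ {(¬A ⊓ B)}
   apply at e: B⊑¬(∃r.C)
   open: L(e) ⊇ {B, C, ¬A, ∀r.¬C} — e ∉ (A ⊔ ¬B) possible
2. Hence e : (A ⊔ ¬B): not entailed.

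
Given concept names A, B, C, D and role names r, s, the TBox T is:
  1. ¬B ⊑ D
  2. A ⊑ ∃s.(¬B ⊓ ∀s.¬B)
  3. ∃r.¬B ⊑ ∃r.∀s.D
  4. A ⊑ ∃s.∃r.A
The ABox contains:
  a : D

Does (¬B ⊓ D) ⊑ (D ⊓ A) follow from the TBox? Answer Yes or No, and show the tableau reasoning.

1. (¬B ⊓ D) ⊑ (D ⊓ A)  ⇔  ((¬B ⊓ D) ⊓ (¬D ⊔ ¬A)) unsat w.r.t. T
   open: L(x₀) ⊇ {D, ¬A, ¬B, ∀r.B}
2. Hence (¬B ⊓ D) ⊑ (D ⊓ A): not entailed.

No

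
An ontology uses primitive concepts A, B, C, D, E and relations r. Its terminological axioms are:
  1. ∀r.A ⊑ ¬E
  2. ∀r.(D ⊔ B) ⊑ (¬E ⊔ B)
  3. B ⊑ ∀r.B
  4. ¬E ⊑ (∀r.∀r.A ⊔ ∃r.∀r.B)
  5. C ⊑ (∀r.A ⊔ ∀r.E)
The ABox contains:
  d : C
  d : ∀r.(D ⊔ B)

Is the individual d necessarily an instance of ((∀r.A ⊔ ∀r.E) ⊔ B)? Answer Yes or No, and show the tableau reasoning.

1. d : ((∀r.A ⊔ ∀r.E) ⊔ B)?  L(d) = {C, ∀r.(D ⊔ B)} ∪ {((∃r.¬A ⊓ ∃r.¬E) ⊓ ¬B)}
   clash {B, ¬B} at d — d ∈ ((∀r.A ⊔ ∀r.E) ⊔ B)
2. Hence d : ((∀r.A ⊔ ∀r.E) ⊔ B): entailed.

Yes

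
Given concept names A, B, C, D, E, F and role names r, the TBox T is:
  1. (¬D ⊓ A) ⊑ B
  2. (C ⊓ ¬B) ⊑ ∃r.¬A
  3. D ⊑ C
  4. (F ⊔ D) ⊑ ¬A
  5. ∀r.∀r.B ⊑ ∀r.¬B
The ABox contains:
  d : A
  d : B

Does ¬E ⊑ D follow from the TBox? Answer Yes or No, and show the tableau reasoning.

1. ¬E ⊑ D  ⇔  (¬E ⊓ ¬D) unsat w.r.t. T
   open: L(x₀) ⊇ {¬A, ¬C, ¬D, ¬E, ∃r.∃r.¬B} (+ ∃-successors)
2. Hence ¬E ⊑ D: not entailed.

No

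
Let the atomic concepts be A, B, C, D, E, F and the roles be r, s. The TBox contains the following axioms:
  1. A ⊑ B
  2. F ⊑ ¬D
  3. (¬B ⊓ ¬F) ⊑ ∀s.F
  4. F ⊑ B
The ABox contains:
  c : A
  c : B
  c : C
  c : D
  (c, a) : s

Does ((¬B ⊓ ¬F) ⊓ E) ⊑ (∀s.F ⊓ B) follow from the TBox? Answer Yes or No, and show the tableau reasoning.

1. ((¬B ⊓ ¬F) ⊓ E) ⊑ (∀s.F ⊓ B)  ⇔  (((¬B ⊓ ¬F) ⊓ E) ⊓ (∃s.¬F ⊔ ¬B)) unsat w.r.t. T
   apply at x₀: (¬B ⊓ ¬F)⊑∀s.F
   open: L(x₀) ⊇ {E, ¬A, ¬B, ¬F, ∀s.F}
2. Hence ((¬B ⊓ ¬F) ⊓ E) ⊑ (∀s.F ⊓ B): not entailed.

No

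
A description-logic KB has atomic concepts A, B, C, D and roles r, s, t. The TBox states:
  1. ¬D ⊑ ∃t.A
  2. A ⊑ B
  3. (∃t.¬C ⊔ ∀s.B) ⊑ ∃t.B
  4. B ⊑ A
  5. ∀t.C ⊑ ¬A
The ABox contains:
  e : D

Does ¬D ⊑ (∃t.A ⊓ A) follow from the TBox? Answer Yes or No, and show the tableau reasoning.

No

1. ¬D ⊑ (∃t.A ⊓ A)  ⇔  (¬D ⊓ (∀t.¬A ⊔ ¬A)) unsat w.r.t. T
   apply at x₀: ¬D⊑∃t.A
   open: L(x₀) ⊇ {¬A, ¬B, ¬D, ∀t.C, ∃s.¬B, …} (+ ∃-successors)
2. Hence ¬D ⊑ (∃t.A ⊓ A): not entailed.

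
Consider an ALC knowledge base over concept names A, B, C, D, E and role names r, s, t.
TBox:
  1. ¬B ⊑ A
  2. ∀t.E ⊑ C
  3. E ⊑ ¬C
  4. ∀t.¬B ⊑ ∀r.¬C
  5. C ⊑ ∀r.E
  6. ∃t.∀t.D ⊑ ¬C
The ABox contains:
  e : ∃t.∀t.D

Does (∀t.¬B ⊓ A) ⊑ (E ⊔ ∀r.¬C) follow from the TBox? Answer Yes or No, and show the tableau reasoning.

Yes

1. (∀t.¬B ⊓ A) ⊑ (E ⊔ ∀r.¬C)  ⇔  ((∀t.¬B ⊓ A) ⊓ (¬E ⊓ ∃r.C)) unsat w.r.t. T
   all branches close; clash {C, ¬C} at x₀
2. Hence (∀t.¬B ⊓ A) ⊑ (E ⊔ ∀r.¬C): entailed.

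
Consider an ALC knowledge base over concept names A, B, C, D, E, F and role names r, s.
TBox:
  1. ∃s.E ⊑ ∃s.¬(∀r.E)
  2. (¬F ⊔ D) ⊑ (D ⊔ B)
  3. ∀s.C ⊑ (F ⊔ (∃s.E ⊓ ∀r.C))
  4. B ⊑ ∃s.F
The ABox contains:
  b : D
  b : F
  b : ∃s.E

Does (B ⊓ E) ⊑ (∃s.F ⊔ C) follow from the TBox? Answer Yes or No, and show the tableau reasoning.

Yes

1. (B ⊓ E) ⊑ (∃s.F ⊔ C)  ⇔  ((B ⊓ E) ⊓ (∀s.¬F ⊓ ¬C)) unsat w.r.t. T
   all branches close; clash {F, ¬F} at an ∃-successor
2. Hence (B ⊓ E) ⊑ (∃s.F ⊔ C): entailed.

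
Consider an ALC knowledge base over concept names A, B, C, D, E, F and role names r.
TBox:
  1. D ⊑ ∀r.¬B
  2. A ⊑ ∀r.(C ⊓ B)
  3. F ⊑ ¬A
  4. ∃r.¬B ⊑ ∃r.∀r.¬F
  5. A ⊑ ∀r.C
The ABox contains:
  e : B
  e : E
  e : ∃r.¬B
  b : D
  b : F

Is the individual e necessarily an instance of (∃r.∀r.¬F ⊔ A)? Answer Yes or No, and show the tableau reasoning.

Yes

1. e : (∃r.∀r.¬F ⊔ A)?  L(e) = {B, E, ∃r.¬B} ∪ {(∀r.∃r.F ⊓ ¬A)}
   clash {F, ¬F} at an ∃-successor — e ∈ (∃r.∀r.¬F ⊔ A)
2. Hence e : (∃r.∀r.¬F ⊔ A): entailed.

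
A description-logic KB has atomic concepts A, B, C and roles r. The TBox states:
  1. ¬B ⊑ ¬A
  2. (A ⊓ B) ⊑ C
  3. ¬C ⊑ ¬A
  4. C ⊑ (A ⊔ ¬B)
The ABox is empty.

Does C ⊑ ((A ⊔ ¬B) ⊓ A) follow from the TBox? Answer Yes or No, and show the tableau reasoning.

No

1. C ⊑ ((A ⊔ ¬B) ⊓ A)  ⇔  (C ⊓ ((¬A ⊓ B) ⊔ ¬A)) unsat w.r.t. T
   apply at x₀: C⊑(A ⊔ ¬B)
   open: L(x₀) ⊇ {C, ¬A, ¬B}
2. Hence C ⊑ ((A ⊔ ¬B) ⊓ A): not entailed.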